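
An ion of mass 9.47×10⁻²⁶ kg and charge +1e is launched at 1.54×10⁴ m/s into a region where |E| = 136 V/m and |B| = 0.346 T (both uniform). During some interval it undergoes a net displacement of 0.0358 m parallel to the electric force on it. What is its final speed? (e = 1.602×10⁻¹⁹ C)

v_f ≈ 1.59×10⁴ m/s

B does no work; ΔKE = |q|E d.
½mv_f² = ½mv₀² + |q|Ed = ½(9.47×10⁻²⁶)(1.54×10⁴)² + (1.602×10⁻¹⁹)(136)(0.0358) ≈ 1.123×10⁻¹⁷ J + 7.800×10⁻¹⁹ J ≈ 1.201×10⁻¹⁷ J.
v_f = √(2·1.201×10⁻¹⁷/9.47×10⁻²⁶) ≈ 1.59×10⁴ m/s.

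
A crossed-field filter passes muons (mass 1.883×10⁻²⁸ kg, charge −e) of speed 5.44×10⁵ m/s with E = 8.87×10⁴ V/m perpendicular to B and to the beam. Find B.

B = 0.163 T

Balance of forces in the selector: qE = qvB ⇒ B = E/v.
B = 8.87×10⁴/5.44×10⁵ = 0.163 T.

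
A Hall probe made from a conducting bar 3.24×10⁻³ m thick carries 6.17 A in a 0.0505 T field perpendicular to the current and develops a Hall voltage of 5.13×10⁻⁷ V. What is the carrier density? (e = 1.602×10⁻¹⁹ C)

n ≈ 1.17×10²⁷ m⁻³

From V_H = IB/(n e t), n = IB/(V_H e t).
n = (6.17)(0.0505)/((5.13×10⁻⁷)(1.602×10⁻¹⁹)(3.24×10⁻³)) ≈ 1.17×10²⁷ m⁻³.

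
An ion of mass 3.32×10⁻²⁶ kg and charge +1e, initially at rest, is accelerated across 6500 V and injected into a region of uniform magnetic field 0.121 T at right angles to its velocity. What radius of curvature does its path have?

Acceleration: |q|V = ½mv² ⇒ v = √(2|q|V/m) = √(2·1.602×10⁻¹⁹·6500/3.32×10⁻²⁶) ≈ 2.505×10⁵ m/s.
In the field: r = mv/(|q|B) = (3.32×10⁻²⁶)(2.505×10⁵)/((1.602×10⁻¹⁹)(0.121)) ≈ 0.429 m.

r ≈ 0.429 m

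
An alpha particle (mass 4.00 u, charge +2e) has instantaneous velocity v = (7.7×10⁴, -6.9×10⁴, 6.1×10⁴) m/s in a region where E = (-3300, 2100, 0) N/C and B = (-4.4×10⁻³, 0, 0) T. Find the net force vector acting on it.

v×B = (0, -268, -304) N/C.
E + v×B = (-3300, 1830, -304) N/C.
F = q(E + v×B) = (3.204×10⁻¹⁹ C)·(-3300, 1830, -304) = (-1.06×10⁻¹⁵, 5.87×10⁻¹⁶, -9.73×10⁻¹⁷) N.

F ≈ (-1.06×10⁻¹⁵, 5.87×10⁻¹⁶, -9.73×10⁻¹⁷) N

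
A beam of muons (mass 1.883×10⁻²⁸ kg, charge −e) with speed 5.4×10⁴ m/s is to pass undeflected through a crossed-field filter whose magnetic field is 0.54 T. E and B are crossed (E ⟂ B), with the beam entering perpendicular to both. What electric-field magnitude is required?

For straight-line motion qE = qvB, so E = vB.
E = 5.4×10⁴ × 0.54 = 2.9×10⁴ V/m.

E = 2.9×10⁴ V/m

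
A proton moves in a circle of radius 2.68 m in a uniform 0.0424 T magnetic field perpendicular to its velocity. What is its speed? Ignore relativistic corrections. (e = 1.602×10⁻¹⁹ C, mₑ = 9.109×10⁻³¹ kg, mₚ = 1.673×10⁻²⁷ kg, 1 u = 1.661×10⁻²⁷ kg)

v ≈ 1.09×10⁷ m/s

From |q|vB = mv²/r, v = |q|Br/m.
v = (1.602×10⁻¹⁹)(0.0424)(2.68)/1.673×10⁻²⁷ ≈ 1.09×10⁷ m/s.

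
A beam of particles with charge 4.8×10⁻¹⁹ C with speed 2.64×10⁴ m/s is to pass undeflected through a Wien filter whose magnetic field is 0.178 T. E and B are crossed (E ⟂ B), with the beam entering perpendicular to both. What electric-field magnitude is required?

For straight-line motion qE = qvB, so E = vB.
E = 2.64×10⁴ × 0.178 = 4700 V/m.

E = 4700 V/m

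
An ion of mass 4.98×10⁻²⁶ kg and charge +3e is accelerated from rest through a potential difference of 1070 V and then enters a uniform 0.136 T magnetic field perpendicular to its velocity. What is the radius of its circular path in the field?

Acceleration: |q|V = ½mv² ⇒ v = √(2|q|V/m) = √(2·4.806×10⁻¹⁹·1070/4.98×10⁻²⁶) ≈ 1.437×10⁵ m/s.
In the field: r = mv/(|q|B) = (4.98×10⁻²⁶)(1.437×10⁵)/((4.806×10⁻¹⁹)(0.136)) ≈ 0.109 m.

r ≈ 0.109 m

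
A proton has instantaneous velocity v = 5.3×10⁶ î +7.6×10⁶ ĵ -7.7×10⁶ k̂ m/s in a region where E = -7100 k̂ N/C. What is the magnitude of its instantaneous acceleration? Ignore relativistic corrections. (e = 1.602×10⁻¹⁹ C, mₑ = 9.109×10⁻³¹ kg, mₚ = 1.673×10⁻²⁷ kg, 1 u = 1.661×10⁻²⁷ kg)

Only an electric field acts, so F = qE = (1.602×10⁻¹⁹ C)·(0, 0, -7100) = (0, 0, -1.14×10⁻¹⁵) N.
|a| = |F|/m = 1.137×10⁻¹⁵/1.673×10⁻²⁷ ≈ 6.80×10¹¹ m/s².

|a| ≈ 6.80×10¹¹ m/s²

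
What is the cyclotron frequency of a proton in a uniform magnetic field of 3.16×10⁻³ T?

f = |q|B/(2πm).
f = (1.602×10⁻¹⁹)(3.16×10⁻³)/(2π·1.673×10⁻²⁷) ≈ 4.82×10⁴ Hz.

f ≈ 4.82×10⁴ Hz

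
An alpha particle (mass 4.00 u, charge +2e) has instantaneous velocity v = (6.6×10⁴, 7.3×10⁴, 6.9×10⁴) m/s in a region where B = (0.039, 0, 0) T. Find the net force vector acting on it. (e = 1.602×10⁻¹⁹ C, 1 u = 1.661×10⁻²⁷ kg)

F ≈ (0, 8.62×10⁻¹⁶, -9.12×10⁻¹⁶) N

v×B = (0, 2690, -2850) N/C.
F = q v×B = (3.204×10⁻¹⁹ C)·(0, 2690, -2850) = (0, 8.62×10⁻¹⁶, -9.12×10⁻¹⁶) N.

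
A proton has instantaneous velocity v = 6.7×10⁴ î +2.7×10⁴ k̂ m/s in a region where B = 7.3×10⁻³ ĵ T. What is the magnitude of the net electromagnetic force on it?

|F| ≈ 8.45×10⁻¹⁷ N

v×B = (-197, 0, 489) N/C.
F = q v×B = (1.602×10⁻¹⁹ C)·(-197, 0, 489) = (-3.16×10⁻¹⁷, 0, 7.84×10⁻¹⁷) N.
|F| = 8.45×10⁻¹⁷ N.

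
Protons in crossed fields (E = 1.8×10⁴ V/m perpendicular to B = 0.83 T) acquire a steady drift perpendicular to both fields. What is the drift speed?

The E×B drift speed is v_d = E/B.
v_d = 1.8×10⁴/0.83 = 2.2×10⁴ m/s.

v_d ≈ 2.2×10⁴ m/s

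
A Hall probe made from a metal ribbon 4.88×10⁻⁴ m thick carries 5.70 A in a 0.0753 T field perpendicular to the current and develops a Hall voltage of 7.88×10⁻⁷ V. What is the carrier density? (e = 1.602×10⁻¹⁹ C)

n ≈ 6.97×10²⁷ m⁻³

From V_H = IB/(n e t), n = IB/(V_H e t).
n = (5.70)(0.0753)/((7.88×10⁻⁷)(1.602×10⁻¹⁹)(4.88×10⁻⁴)) ≈ 6.97×10²⁷ m⁻³.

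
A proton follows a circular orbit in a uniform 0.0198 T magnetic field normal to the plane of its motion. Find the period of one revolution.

The cyclotron period depends only on m, q, B: T = 2πm/(|q|B).
T = 2π(1.673×10⁻²⁷)/((1.602×10⁻¹⁹)(0.0198)) ≈ 3.31×10⁻⁶ s.

T ≈ 3.31×10⁻⁶ s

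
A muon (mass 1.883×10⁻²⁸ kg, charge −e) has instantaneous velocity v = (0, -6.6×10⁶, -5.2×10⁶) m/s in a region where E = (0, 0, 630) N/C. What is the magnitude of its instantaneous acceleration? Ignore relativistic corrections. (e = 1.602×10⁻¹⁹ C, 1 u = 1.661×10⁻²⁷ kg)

Only an electric field acts, so F = qE = (−1.602×10⁻¹⁹ C)·(0, 0, 630) = (0, 0, -1.01×10⁻¹⁶) N.
|a| = |F|/m = 1.009×10⁻¹⁶/1.883×10⁻²⁸ ≈ 5.36×10¹¹ m/s².

|a| ≈ 5.36×10¹¹ m/s²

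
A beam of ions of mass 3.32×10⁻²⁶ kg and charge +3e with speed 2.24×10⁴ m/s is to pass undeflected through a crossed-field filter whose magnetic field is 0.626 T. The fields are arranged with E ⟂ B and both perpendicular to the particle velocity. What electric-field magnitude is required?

E = 1.40×10⁴ V/m

For straight-line motion qE = qvB, so E = vB.
E = 2.24×10⁴ × 0.626 = 1.40×10⁴ V/m.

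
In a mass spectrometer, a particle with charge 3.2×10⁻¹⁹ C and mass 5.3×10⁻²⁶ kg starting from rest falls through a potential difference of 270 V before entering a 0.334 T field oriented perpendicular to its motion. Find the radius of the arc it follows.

r ≈ 0.0283 m

Acceleration: |q|V = ½mv² ⇒ v = √(2|q|V/m) = √(2·3.2×10⁻¹⁹·270/5.3×10⁻²⁶) ≈ 5.710×10⁴ m/s.
In the field: r = mv/(|q|B) = (5.3×10⁻²⁶)(5.710×10⁴)/((3.2×10⁻¹⁹)(0.334)) ≈ 0.0283 m.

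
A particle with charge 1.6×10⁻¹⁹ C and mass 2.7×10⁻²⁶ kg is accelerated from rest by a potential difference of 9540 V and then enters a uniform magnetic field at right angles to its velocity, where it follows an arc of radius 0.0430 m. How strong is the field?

v = √(2|q|V/m) = √(2·1.6×10⁻¹⁹·9540/2.7×10⁻²⁶) ≈ 3.363×10⁵ m/s.
B = mv/(|q|r) = (2.7×10⁻²⁶)(3.363×10⁵)/((1.6×10⁻¹⁹)(0.0430)) ≈ 1.32 T.

B ≈ 1.32 T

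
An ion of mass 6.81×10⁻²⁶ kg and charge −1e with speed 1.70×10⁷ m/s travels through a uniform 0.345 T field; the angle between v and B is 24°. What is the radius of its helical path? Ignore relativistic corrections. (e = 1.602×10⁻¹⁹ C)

v⊥ = v sinθ = 1.70×10⁷·sin24° ≈ 6.915×10⁶ m/s.
r = m v⊥/(|q|B) = (6.81×10⁻²⁶)(6.915×10⁶)/((1.602×10⁻¹⁹)(0.345)) ≈ 8.52 m.

r ≈ 8.52 m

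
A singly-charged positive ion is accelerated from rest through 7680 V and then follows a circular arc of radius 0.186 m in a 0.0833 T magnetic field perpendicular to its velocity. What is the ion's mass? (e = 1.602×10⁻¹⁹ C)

Combine |q|V = ½mv² and r = mv/(|q|B): eliminate v to get m = qB²r²/(2V).
m = (1.602×10⁻¹⁹)(0.0833)²(0.186)²/(2·7680) ≈ 2.50×10⁻²⁷ kg.

m ≈ 2.50×10⁻²⁷ kg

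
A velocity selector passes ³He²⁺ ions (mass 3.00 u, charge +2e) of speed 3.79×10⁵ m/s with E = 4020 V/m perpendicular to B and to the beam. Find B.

B = 0.0106 T

Balance of forces in the selector: qE = qvB ⇒ B = E/v.
B = 4020/3.79×10⁵ = 0.0106 T.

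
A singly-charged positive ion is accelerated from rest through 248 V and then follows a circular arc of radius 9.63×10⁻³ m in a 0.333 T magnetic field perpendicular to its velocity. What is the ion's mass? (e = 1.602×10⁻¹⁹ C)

Combine |q|V = ½mv² and r = mv/(|q|B): eliminate v to get m = qB²r²/(2V).
m = (1.602×10⁻¹⁹)(0.333)²(9.63×10⁻³)²/(2·248) ≈ 3.32×10⁻²⁷ kg.

m ≈ 3.32×10⁻²⁷ kg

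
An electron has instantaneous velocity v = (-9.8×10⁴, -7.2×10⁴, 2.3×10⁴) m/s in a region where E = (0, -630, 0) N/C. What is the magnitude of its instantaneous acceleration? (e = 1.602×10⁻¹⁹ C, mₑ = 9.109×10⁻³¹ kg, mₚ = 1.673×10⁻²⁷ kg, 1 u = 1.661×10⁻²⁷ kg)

|a| ≈ 1.11×10¹⁴ m/s²

Only an electric field acts, so F = qE = (−1.602×10⁻¹⁹ C)·(0, -630, 0) = (0, 1.01×10⁻¹⁶, 0) N.
|a| = |F|/m = 1.009×10⁻¹⁶/9.109×10⁻³¹ ≈ 1.11×10¹⁴ m/s².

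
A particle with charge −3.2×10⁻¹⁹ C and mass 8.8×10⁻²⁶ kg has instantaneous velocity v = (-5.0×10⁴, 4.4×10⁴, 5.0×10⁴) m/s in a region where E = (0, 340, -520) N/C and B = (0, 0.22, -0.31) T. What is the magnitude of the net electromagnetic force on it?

v×B = (-2.46×10⁴, -1.55×10⁴, -1.10×10⁴) N/C.
E + v×B = (-2.46×10⁴, -1.52×10⁴, -1.15×10⁴) N/C.
F = q(E + v×B) = (−3.2×10⁻¹⁹ C)·(-2.46×10⁴, -1.52×10⁴, -1.15×10⁴) = (7.88×10⁻¹⁵, 4.85×10⁻¹⁵, 3.69×10⁻¹⁵) N.
|F| = 9.96×10⁻¹⁵ N.

|F| ≈ 9.96×10⁻¹⁵ N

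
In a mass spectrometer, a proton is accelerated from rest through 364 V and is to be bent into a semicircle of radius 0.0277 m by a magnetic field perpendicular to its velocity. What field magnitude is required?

v = √(2|q|V/m) = √(2·1.602×10⁻¹⁹·364/1.673×10⁻²⁷) ≈ 2.640×10⁵ m/s.
B = mv/(|q|r) = (1.673×10⁻²⁷)(2.640×10⁵)/((1.602×10⁻¹⁹)(0.0277)) ≈ 0.0995 T.

B ≈ 0.0995 T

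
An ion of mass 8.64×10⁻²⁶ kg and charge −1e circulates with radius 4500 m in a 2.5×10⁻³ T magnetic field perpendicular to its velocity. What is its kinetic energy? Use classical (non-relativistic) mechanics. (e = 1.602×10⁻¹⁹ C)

KE ≈ 1.9×10⁻¹¹ J

v = |q|Br/m, then KE = ½mv² = (qBr)²/(2m).
v = (1.602×10⁻¹⁹)(2.5×10⁻³)(4500)/8.64×10⁻²⁶ ≈ 2.086×10⁷ m/s.
KE = ½(8.64×10⁻²⁶)(2.086×10⁷)² ≈ 1.9×10⁻¹¹ J.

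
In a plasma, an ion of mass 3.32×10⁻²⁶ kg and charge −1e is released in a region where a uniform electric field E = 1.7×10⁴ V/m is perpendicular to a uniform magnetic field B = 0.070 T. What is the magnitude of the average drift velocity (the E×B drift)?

v_d ≈ 2.4×10⁵ m/s

The steady drift has the magnetic force balancing the electric force, so v_d = E/B.
v_d = 1.7×10⁴/0.070 = 2.4×10⁵ m/s.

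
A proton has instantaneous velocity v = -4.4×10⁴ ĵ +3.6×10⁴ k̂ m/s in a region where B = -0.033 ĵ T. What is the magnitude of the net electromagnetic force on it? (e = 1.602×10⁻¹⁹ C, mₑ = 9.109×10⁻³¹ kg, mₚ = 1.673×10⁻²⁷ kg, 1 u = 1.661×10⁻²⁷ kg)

|F| ≈ 1.90×10⁻¹⁶ N

v×B = (1190, 0, 0) N/C.
F = q v×B = (1.602×10⁻¹⁹ C)·(1190, 0, 0) = (1.90×10⁻¹⁶, 0, 0) N.
|F| = 1.90×10⁻¹⁶ N.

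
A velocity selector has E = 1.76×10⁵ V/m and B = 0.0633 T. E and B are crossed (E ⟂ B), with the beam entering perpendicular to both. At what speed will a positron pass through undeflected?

v = 2.78×10⁶ m/s

For undeflected motion the electric and magnetic forces balance: qE = qvB.
v = E/B = 1.76×10⁵/0.0633 = 2.78×10⁶ m/s.
The result is independent of the particle's charge and mass.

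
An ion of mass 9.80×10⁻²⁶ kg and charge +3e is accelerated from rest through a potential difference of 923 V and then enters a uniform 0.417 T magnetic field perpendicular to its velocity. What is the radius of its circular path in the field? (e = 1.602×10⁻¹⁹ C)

Acceleration: |q|V = ½mv² ⇒ v = √(2|q|V/m) = √(2·4.806×10⁻¹⁹·923/9.80×10⁻²⁶) ≈ 9.515×10⁴ m/s.
In the field: r = mv/(|q|B) = (9.80×10⁻²⁶)(9.515×10⁴)/((4.806×10⁻¹⁹)(0.417)) ≈ 0.0465 m.

r ≈ 0.0465 m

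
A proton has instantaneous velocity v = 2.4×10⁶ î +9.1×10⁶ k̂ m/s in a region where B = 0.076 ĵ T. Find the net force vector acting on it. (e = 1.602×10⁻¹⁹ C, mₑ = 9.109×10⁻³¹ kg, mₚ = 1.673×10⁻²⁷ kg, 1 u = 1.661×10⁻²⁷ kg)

v×B = (-6.92×10⁵, 0, 1.82×10⁵) N/C.
F = q v×B = (1.602×10⁻¹⁹ C)·(-6.92×10⁵, 0, 1.82×10⁵) = (-1.11×10⁻¹³, 0, 2.92×10⁻¹⁴) N.

F ≈ (-1.11×10⁻¹³, 0, 2.92×10⁻¹⁴) N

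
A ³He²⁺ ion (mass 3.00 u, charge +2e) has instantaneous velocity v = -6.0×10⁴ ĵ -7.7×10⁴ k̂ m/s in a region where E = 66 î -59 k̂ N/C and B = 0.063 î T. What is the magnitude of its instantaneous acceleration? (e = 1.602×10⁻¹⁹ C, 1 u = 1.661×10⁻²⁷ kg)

|a| ≈ 3.93×10¹¹ m/s²

v×B = (0, -4850, 3780) N/C.
E + v×B = (66.0, -4850, 3720) N/C.
F = q(E + v×B) = (3.204×10⁻¹⁹ C)·(66.0, -4850, 3720) = (2.11×10⁻¹⁷, -1.55×10⁻¹⁵, 1.19×10⁻¹⁵) N.
|a| = |F|/m = 1.959×10⁻¹⁵/4.983×10⁻²⁷ ≈ 3.93×10¹¹ m/s².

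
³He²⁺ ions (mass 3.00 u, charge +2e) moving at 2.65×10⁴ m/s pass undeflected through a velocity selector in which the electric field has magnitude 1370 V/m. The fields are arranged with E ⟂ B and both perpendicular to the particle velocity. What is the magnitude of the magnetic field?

Balance of forces in the selector: qE = qvB ⇒ B = E/v.
B = 1370/2.65×10⁴ = 0.0517 T.

B = 0.0517 T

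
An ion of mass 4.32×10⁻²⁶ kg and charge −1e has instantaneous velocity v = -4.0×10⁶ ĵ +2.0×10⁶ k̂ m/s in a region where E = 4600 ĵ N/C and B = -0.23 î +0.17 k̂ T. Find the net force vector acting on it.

v×B = (-6.80×10⁵, -4.60×10⁵, -9.20×10⁵) N/C.
E + v×B = (-6.80×10⁵, -4.55×10⁵, -9.20×10⁵) N/C.
F = q(E + v×B) = (−1.602×10⁻¹⁹ C)·(-6.80×10⁵, -4.55×10⁵, -9.20×10⁵) = (1.09×10⁻¹³, 7.30×10⁻¹⁴, 1.47×10⁻¹³) N.

F ≈ (1.09×10⁻¹³, 7.30×10⁻¹⁴, 1.47×10⁻¹³) N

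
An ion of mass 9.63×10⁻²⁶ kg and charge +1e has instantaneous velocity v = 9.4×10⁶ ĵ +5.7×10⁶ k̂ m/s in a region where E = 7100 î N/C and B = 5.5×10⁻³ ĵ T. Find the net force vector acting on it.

F ≈ (-3.88×10⁻¹⁵, 0, 0) N

v×B = (-3.13×10⁴, 0, 0) N/C.
E + v×B = (-2.42×10⁴, 0, 0) N/C.
F = q(E + v×B) = (1.602×10⁻¹⁹ C)·(-2.42×10⁴, 0, 0) = (-3.88×10⁻¹⁵, 0, 0) N.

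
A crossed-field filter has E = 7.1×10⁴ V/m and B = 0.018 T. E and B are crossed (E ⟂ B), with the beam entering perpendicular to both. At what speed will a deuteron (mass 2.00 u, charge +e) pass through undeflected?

v = 3.9×10⁶ m/s

For undeflected motion the electric and magnetic forces balance: qE = qvB.
v = E/B = 7.1×10⁴/0.018 = 3.9×10⁶ m/s.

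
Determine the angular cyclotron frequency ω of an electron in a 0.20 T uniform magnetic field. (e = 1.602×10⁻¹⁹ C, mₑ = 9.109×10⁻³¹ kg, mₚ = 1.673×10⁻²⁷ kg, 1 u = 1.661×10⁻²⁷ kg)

ω ≈ 3.5×10¹⁰ rad/s

ω = |q|B/m.
ω = (1.602×10⁻¹⁹)(0.20)/9.109×10⁻³¹ ≈ 3.5×10¹⁰ rad/s.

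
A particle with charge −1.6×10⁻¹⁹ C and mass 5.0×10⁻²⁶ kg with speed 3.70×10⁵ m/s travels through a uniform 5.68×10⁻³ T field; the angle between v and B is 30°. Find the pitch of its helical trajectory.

v∥ = v cosθ = 3.70×10⁵·cos30° ≈ 3.204×10⁵ m/s.
T = 2πm/(|q|B) = 2π(5.0×10⁻²⁶)/((1.6×10⁻¹⁹)(5.68×10⁻³)) ≈ 3.457×10⁻⁴ s.
pitch = v∥ T = (3.204×10⁵)(3.457×10⁻⁴) ≈ 111 m.

p ≈ 111 m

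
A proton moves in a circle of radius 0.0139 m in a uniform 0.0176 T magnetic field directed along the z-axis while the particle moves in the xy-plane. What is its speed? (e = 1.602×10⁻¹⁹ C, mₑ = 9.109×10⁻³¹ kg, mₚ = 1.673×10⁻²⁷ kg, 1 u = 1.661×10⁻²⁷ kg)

v ≈ 2.34×10⁴ m/s

From |q|vB = mv²/r, v = |q|Br/m.
v = (1.602×10⁻¹⁹)(0.0176)(0.0139)/1.673×10⁻²⁷ ≈ 2.34×10⁴ m/s.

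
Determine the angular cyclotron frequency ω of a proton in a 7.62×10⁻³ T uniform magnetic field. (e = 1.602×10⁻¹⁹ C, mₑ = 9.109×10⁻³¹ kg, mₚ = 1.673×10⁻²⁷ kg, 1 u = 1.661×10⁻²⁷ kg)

ω ≈ 7.30×10⁵ rad/s

ω = |q|B/m.
ω = (1.602×10⁻¹⁹)(7.62×10⁻³)/1.673×10⁻²⁷ ≈ 7.30×10⁵ rad/s.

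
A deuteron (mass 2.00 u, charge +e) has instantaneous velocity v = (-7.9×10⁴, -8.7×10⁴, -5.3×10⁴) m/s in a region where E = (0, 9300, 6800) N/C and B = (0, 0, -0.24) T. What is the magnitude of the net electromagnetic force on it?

|F| ≈ 3.84×10⁻¹⁵ N

v×B = (2.09×10⁴, -1.90×10⁴, 0) N/C.
E + v×B = (2.09×10⁴, -9660, 6800) N/C.
F = q(E + v×B) = (1.602×10⁻¹⁹ C)·(2.09×10⁴, -9660, 6800) = (3.34×10⁻¹⁵, -1.55×10⁻¹⁵, 1.09×10⁻¹⁵) N.
|F| = 3.84×10⁻¹⁵ N.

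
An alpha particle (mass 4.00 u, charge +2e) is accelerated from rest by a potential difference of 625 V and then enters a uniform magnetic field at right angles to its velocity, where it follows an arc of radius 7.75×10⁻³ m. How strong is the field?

v = √(2|q|V/m) = √(2·3.204×10⁻¹⁹·625/6.644×10⁻²⁷) ≈ 2.455×10⁵ m/s.
B = mv/(|q|r) = (6.644×10⁻²⁷)(2.455×10⁵)/((3.204×10⁻¹⁹)(7.75×10⁻³)) ≈ 0.657 T.

B ≈ 0.657 T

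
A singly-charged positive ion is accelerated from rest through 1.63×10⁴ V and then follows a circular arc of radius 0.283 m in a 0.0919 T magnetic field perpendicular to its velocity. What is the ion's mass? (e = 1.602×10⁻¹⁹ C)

Combine |q|V = ½mv² and r = mv/(|q|B): eliminate v to get m = qB²r²/(2V).
m = (1.602×10⁻¹⁹)(0.0919)²(0.283)²/(2·1.63×10⁴) ≈ 3.32×10⁻²⁷ kg.

m ≈ 3.32×10⁻²⁷ kg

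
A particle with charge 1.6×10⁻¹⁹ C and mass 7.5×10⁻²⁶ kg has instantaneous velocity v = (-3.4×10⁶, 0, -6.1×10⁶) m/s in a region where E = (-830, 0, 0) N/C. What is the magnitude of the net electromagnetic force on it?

|F| ≈ 1.33×10⁻¹⁶ N

Only an electric field acts, so F = qE = (1.6×10⁻¹⁹ C)·(-830, 0, 0) = (-1.33×10⁻¹⁶, 0, 0) N.
|F| = 1.33×10⁻¹⁶ N.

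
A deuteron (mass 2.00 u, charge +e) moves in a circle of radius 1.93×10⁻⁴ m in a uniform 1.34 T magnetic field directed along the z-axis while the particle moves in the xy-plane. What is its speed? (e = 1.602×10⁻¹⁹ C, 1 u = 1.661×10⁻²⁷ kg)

v ≈ 1.25×10⁴ m/s

From |q|vB = mv²/r, v = |q|Br/m.
v = (1.602×10⁻¹⁹)(1.34)(1.93×10⁻⁴)/3.322×10⁻²⁷ ≈ 1.25×10⁴ m/s.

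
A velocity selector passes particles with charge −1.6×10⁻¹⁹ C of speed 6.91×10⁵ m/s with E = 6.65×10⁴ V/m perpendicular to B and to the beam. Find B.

Balance of forces in the selector: qE = qvB ⇒ B = E/v.
B = 6.65×10⁴/6.91×10⁵ = 0.0962 T.

B = 0.0962 T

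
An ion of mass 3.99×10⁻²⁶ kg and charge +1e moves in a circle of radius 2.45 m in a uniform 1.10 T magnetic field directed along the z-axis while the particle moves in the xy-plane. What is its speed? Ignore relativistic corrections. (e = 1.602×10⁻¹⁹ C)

v ≈ 1.08×10⁷ m/s

From |q|vB = mv²/r, v = |q|Br/m.
v = (1.602×10⁻¹⁹)(1.10)(2.45)/3.99×10⁻²⁶ ≈ 1.08×10⁷ m/s.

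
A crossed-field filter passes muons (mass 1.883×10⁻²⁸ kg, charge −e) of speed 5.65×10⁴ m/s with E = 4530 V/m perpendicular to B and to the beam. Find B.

Balance of forces in the selector: qE = qvB ⇒ B = E/v.
B = 4530/5.65×10⁴ = 0.0802 T.

B = 0.0802 T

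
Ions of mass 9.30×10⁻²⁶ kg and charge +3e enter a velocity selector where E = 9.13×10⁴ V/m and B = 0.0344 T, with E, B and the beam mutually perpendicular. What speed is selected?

For undeflected motion the electric and magnetic forces balance: qE = qvB.
v = E/B = 9.13×10⁴/0.0344 = 2.65×10⁶ m/s.

v = 2.65×10⁶ m/s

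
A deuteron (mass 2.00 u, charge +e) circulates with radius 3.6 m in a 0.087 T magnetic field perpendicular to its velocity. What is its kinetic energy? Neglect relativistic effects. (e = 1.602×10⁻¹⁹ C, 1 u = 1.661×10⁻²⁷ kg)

v = |q|Br/m, then KE = ½mv² = (qBr)²/(2m).
v = (1.602×10⁻¹⁹)(0.087)(3.6)/3.322×10⁻²⁷ ≈ 1.510×10⁷ m/s.
KE = ½(3.322×10⁻²⁷)(1.510×10⁷)² ≈ 3.8×10⁻¹³ J = 2.4×10⁶ eV.

KE ≈ 2.4×10⁶ eV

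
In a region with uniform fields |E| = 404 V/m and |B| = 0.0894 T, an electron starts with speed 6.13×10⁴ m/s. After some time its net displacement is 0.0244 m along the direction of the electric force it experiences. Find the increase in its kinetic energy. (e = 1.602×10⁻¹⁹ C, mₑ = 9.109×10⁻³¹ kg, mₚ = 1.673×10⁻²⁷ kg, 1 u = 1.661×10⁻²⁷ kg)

The magnetic force is always ⟂ v and does no work; only the electric force changes KE.
ΔKE = F_E · d = |q|E d = (1.602×10⁻¹⁹)(404)(0.0244) ≈ 1.58×10⁻¹⁸ J.

ΔKE ≈ 1.58×10⁻¹⁸ J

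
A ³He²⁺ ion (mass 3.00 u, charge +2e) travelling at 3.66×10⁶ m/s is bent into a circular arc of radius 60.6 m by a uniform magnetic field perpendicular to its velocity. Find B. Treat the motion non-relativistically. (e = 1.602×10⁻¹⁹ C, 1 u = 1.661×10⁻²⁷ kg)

B ≈ 9.39×10⁻⁴ T

From |q|vB = mv²/r, B = mv/(|q|r).
B = (4.983×10⁻²⁷)(3.66×10⁶)/((3.204×10⁻¹⁹)(60.6)) ≈ 9.39×10⁻⁴ T.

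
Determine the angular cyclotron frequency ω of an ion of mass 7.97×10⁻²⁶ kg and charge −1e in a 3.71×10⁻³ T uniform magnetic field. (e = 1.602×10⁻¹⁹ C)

ω ≈ 7460 rad/s

ω = |q|B/m.
ω = (1.602×10⁻¹⁹)(3.71×10⁻³)/7.97×10⁻²⁶ ≈ 7460 rad/s.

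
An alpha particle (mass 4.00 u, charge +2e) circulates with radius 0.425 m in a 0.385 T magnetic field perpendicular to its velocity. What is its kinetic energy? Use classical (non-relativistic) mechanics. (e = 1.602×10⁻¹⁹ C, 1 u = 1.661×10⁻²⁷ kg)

v = |q|Br/m, then KE = ½mv² = (qBr)²/(2m).
v = (3.204×10⁻¹⁹)(0.385)(0.425)/6.644×10⁻²⁷ ≈ 7.891×10⁶ m/s.
KE = ½(6.644×10⁻²⁷)(7.891×10⁶)² ≈ 2.07×10⁻¹³ J = 1.29×10⁶ eV.

KE ≈ 1.29×10⁶ eV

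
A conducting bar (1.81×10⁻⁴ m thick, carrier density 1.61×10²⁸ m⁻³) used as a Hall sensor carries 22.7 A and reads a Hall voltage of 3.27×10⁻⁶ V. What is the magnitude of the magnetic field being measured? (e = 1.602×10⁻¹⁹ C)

From V_H = IB/(n e t), B = V_H n e t / I.
B = (3.27×10⁻⁶)(1.61×10²⁸)(1.602×10⁻¹⁹)(1.81×10⁻⁴)/22.7 ≈ 0.0672 T.

B ≈ 0.0672 T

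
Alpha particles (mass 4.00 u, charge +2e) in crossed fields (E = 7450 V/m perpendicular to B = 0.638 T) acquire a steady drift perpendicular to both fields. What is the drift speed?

In crossed fields the guiding centre drifts at v_d = |E×B|/B² = E/B, independent of charge and mass.
v_d = 7450/0.638 = 1.17×10⁴ m/s.

v_d ≈ 1.17×10⁴ m/s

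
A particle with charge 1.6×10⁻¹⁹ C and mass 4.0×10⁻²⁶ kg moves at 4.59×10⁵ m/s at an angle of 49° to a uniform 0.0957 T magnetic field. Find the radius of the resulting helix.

r ≈ 0.905 m

v⊥ = v sinθ = 4.59×10⁵·sin49° ≈ 3.464×10⁵ m/s.
r = m v⊥/(|q|B) = (4.0×10⁻²⁶)(3.464×10⁵)/((1.6×10⁻¹⁹)(0.0957)) ≈ 0.905 m.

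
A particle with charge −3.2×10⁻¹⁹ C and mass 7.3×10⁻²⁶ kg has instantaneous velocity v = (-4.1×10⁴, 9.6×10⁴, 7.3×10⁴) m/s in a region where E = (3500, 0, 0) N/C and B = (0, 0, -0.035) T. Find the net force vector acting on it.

v×B = (-3360, -1440, 0) N/C.
E + v×B = (140, -1440, 0) N/C.
F = q(E + v×B) = (−3.2×10⁻¹⁹ C)·(140, -1440, 0) = (-4.48×10⁻¹⁷, 4.59×10⁻¹⁶, 0) N.

F ≈ (-4.48×10⁻¹⁷, 4.59×10⁻¹⁶, 0) N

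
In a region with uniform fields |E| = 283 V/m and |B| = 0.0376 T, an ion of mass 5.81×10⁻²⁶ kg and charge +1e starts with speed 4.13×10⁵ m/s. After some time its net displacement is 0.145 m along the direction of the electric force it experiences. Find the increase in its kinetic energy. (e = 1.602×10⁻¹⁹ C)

The magnetic force is always ⟂ v and does no work; only the electric force changes KE.
ΔKE = F_E · d = |q|E d = (1.602×10⁻¹⁹)(283)(0.145) ≈ 6.57×10⁻¹⁸ J.

ΔKE ≈ 6.57×10⁻¹⁸ J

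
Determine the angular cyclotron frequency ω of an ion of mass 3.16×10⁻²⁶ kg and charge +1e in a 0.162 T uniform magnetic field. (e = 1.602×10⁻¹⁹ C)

ω = |q|B/m.
ω = (1.602×10⁻¹⁹)(0.162)/3.16×10⁻²⁶ ≈ 8.21×10⁵ rad/s.

ω ≈ 8.21×10⁵ rad/s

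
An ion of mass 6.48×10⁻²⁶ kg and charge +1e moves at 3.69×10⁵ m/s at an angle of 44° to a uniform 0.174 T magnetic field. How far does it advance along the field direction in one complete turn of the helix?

v∥ = v cosθ = 3.69×10⁵·cos44° ≈ 2.654×10⁵ m/s.
T = 2πm/(|q|B) = 2π(6.48×10⁻²⁶)/((1.602×10⁻¹⁹)(0.174)) ≈ 1.461×10⁻⁵ s.
pitch = v∥ T = (2.654×10⁵)(1.461×10⁻⁵) ≈ 3.88 m.

p ≈ 3.88 m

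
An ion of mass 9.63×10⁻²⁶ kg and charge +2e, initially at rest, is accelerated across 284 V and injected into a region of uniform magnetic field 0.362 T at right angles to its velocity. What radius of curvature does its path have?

r ≈ 0.0361 m

Acceleration: |q|V = ½mv² ⇒ v = √(2|q|V/m) = √(2·3.204×10⁻¹⁹·284/9.63×10⁻²⁶) ≈ 4.347×10⁴ m/s.
In the field: r = mv/(|q|B) = (9.63×10⁻²⁶)(4.347×10⁴)/((3.204×10⁻¹⁹)(0.362)) ≈ 0.0361 m.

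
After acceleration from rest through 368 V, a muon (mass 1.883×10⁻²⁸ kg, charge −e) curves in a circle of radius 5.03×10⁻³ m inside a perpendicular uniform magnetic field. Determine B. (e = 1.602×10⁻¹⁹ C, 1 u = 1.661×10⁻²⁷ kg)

B ≈ 0.185 T

v = √(2|q|V/m) = √(2·1.602×10⁻¹⁹·368/1.883×10⁻²⁸) ≈ 7.913×10⁵ m/s.
B = mv/(|q|r) = (1.883×10⁻²⁸)(7.913×10⁵)/((1.602×10⁻¹⁹)(5.03×10⁻³)) ≈ 0.185 T.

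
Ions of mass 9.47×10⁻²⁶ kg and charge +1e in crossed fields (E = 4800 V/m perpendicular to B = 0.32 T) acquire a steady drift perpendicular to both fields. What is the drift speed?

v_d ≈ 1.5×10⁴ m/s

In crossed fields the guiding centre drifts at v_d = |E×B|/B² = E/B, independent of charge and mass.
v_d = 4800/0.32 = 1.5×10⁴ m/s.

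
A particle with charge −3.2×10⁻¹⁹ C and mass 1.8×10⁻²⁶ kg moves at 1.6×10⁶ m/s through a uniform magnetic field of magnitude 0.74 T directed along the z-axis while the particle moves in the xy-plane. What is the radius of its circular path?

The magnetic force provides the centripetal force: |q|vB = mv²/r.
r = mv/(|q|B) = (1.8×10⁻²⁶)(1.6×10⁶)/((3.2×10⁻¹⁹)(0.74)) ≈ 0.12 m.

r ≈ 0.12 m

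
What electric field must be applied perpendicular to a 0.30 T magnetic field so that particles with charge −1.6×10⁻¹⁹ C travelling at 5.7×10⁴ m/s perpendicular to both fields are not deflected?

E = 1.7×10⁴ V/m

For straight-line motion qE = qvB, so E = vB.
E = 5.7×10⁴ × 0.30 = 1.7×10⁴ V/m.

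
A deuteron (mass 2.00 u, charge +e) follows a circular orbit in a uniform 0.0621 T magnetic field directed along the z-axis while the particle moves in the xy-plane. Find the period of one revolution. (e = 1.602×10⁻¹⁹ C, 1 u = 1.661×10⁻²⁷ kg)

T ≈ 2.10×10⁻⁶ s

The cyclotron period depends only on m, q, B: T = 2πm/(|q|B).
T = 2π(3.322×10⁻²⁷)/((1.602×10⁻¹⁹)(0.0621)) ≈ 2.10×10⁻⁶ s.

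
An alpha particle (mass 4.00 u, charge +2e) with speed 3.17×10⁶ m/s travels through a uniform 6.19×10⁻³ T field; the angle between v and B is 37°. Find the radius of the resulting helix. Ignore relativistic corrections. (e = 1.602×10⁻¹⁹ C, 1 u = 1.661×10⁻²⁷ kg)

v⊥ = v sinθ = 3.17×10⁶·sin37° ≈ 1.908×10⁶ m/s.
r = m v⊥/(|q|B) = (6.644×10⁻²⁷)(1.908×10⁶)/((3.204×10⁻¹⁹)(6.19×10⁻³)) ≈ 6.39 m.

r ≈ 6.39 m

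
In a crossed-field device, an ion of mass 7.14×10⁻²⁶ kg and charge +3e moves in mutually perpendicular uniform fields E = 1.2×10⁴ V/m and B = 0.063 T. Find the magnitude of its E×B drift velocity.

The steady drift has the magnetic force balancing the electric force, so v_d = E/B.
v_d = 1.2×10⁴/0.063 = 1.9×10⁵ m/s.

v_d ≈ 1.9×10⁵ m/s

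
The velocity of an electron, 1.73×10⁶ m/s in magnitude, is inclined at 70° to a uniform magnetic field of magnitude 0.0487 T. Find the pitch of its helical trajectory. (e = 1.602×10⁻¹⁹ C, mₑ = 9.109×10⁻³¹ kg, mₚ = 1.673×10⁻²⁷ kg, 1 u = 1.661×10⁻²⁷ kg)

v∥ = v cosθ = 1.73×10⁶·cos70° ≈ 5.917×10⁵ m/s.
T = 2πm/(|q|B) = 2π(9.109×10⁻³¹)/((1.602×10⁻¹⁹)(0.0487)) ≈ 7.336×10⁻¹⁰ s.
pitch = v∥ T = (5.917×10⁵)(7.336×10⁻¹⁰) ≈ 4.34×10⁻⁴ m.

p ≈ 4.34×10⁻⁴ m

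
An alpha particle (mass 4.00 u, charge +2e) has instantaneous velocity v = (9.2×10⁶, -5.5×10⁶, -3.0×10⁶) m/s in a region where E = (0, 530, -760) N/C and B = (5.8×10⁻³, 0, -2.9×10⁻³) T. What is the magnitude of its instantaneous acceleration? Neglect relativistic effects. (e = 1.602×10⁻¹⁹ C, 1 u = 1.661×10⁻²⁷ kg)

v×B = (1.59×10⁴, 9280, 3.19×10⁴) N/C.
E + v×B = (1.59×10⁴, 9810, 3.11×10⁴) N/C.
F = q(E + v×B) = (3.204×10⁻¹⁹ C)·(1.59×10⁴, 9810, 3.11×10⁴) = (5.11×10⁻¹⁵, 3.14×10⁻¹⁵, 9.98×10⁻¹⁵) N.
|a| = |F|/m = 1.164×10⁻¹⁴/6.644×10⁻²⁷ ≈ 1.75×10¹² m/s².

|a| ≈ 1.75×10¹² m/s²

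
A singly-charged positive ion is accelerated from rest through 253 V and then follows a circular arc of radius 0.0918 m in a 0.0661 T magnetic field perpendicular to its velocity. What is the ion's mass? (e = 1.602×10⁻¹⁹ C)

m ≈ 1.17×10⁻²⁶ kg

Combine |q|V = ½mv² and r = mv/(|q|B): eliminate v to get m = qB²r²/(2V).
m = (1.602×10⁻¹⁹)(0.0661)²(0.0918)²/(2·253) ≈ 1.17×10⁻²⁶ kg.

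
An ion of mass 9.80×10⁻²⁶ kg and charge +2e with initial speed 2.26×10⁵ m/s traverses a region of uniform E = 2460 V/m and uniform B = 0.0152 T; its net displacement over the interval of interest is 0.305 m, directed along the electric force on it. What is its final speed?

v_f ≈ 2.37×10⁵ m/s

B does no work; ΔKE = |q|E d.
½mv_f² = ½mv₀² + |q|Ed = ½(9.80×10⁻²⁶)(2.26×10⁵)² + (3.204×10⁻¹⁹)(2460)(0.305) ≈ 2.503×10⁻¹⁵ J + 2.404×10⁻¹⁶ J ≈ 2.743×10⁻¹⁵ J.
v_f = √(2·2.743×10⁻¹⁵/9.80×10⁻²⁶) ≈ 2.37×10⁵ m/s.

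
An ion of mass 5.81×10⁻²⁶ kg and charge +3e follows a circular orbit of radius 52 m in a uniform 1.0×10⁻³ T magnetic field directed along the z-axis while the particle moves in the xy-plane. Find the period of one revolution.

T ≈ 7.6×10⁻⁴ s

The cyclotron period depends only on m, q, B: T = 2πm/(|q|B).
T = 2π(5.81×10⁻²⁶)/((4.806×10⁻¹⁹)(1.0×10⁻³)) ≈ 7.6×10⁻⁴ s.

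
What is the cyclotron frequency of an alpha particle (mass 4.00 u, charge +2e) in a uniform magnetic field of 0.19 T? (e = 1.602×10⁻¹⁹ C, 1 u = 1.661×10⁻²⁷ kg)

f = |q|B/(2πm).
f = (3.204×10⁻¹⁹)(0.19)/(2π·6.644×10⁻²⁷) ≈ 1.5×10⁶ Hz.

f ≈ 1.5×10⁶ Hz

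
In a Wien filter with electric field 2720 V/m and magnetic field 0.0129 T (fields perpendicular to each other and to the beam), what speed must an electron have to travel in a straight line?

v = 2.11×10⁵ m/s

Straight-line motion ⇒ electric and magnetic forces cancel, so E = vB.
v = E/B = 2720/0.0129 = 2.11×10⁵ m/s.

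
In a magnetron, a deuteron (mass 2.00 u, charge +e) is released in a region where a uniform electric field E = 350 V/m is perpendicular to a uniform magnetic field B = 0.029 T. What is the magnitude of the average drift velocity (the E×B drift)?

v_d ≈ 1.2×10⁴ m/s

The steady drift has the magnetic force balancing the electric force, so v_d = E/B.
v_d = 350/0.029 = 1.2×10⁴ m/s.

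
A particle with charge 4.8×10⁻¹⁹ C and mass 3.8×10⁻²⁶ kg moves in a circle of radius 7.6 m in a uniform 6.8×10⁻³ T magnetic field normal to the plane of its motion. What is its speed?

From |q|vB = mv²/r, v = |q|Br/m.
v = (4.8×10⁻¹⁹)(6.8×10⁻³)(7.6)/3.8×10⁻²⁶ ≈ 6.5×10⁵ m/s.

v ≈ 6.5×10⁵ m/s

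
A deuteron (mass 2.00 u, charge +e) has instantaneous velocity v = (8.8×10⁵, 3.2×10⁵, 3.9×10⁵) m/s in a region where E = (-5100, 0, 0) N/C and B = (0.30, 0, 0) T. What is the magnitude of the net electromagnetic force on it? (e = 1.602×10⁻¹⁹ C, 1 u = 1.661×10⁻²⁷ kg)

v×B = (0, 1.17×10⁵, -9.60×10⁴) N/C.
E + v×B = (-5100, 1.17×10⁵, -9.60×10⁴) N/C.
F = q(E + v×B) = (1.602×10⁻¹⁹ C)·(-5100, 1.17×10⁵, -9.60×10⁴) = (-8.17×10⁻¹⁶, 1.87×10⁻¹⁴, -1.54×10⁻¹⁴) N.
|F| = 2.43×10⁻¹⁴ N.

|F| ≈ 2.43×10⁻¹⁴ N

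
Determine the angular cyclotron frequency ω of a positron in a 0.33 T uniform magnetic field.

ω = |q|B/m.
ω = (1.602×10⁻¹⁹)(0.33)/9.109×10⁻³¹ ≈ 5.8×10¹⁰ rad/s.

ω ≈ 5.8×10¹⁰ rad/s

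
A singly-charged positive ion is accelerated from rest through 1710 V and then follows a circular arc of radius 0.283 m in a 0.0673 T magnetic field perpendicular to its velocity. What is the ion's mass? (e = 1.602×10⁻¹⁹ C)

Combine |q|V = ½mv² and r = mv/(|q|B): eliminate v to get m = qB²r²/(2V).
m = (1.602×10⁻¹⁹)(0.0673)²(0.283)²/(2·1710) ≈ 1.70×10⁻²⁶ kg.

m ≈ 1.70×10⁻²⁶ kg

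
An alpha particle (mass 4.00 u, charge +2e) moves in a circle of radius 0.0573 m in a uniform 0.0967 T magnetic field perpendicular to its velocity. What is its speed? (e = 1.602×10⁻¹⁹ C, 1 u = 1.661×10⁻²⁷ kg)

v ≈ 2.67×10⁵ m/s

From |q|vB = mv²/r, v = |q|Br/m.
v = (3.204×10⁻¹⁹)(0.0967)(0.0573)/6.644×10⁻²⁷ ≈ 2.67×10⁵ m/s.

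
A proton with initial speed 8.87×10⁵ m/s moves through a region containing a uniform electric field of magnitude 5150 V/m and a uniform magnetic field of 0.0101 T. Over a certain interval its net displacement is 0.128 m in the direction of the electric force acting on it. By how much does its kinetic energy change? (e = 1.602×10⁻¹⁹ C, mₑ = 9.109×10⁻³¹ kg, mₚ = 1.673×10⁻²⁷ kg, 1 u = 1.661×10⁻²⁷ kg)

The magnetic force is always ⟂ v and does no work; only the electric force changes KE.
ΔKE = F_E · d = |q|E d = (1.602×10⁻¹⁹)(5150)(0.128) ≈ 1.06×10⁻¹⁶ J.

ΔKE ≈ 1.06×10⁻¹⁶ J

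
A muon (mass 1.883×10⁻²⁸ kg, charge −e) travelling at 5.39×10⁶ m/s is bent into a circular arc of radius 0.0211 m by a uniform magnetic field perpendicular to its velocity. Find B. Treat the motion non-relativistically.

From |q|vB = mv²/r, B = mv/(|q|r).
B = (1.883×10⁻²⁸)(5.39×10⁶)/((1.602×10⁻¹⁹)(0.0211)) ≈ 0.300 T.

B ≈ 0.300 T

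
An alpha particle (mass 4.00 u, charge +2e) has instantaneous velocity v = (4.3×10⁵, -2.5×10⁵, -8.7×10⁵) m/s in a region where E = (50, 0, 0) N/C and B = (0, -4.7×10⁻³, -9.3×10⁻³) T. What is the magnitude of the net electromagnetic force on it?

v×B = (-1760, 4000, -2020) N/C.
E + v×B = (-1710, 4000, -2020) N/C.
F = q(E + v×B) = (3.204×10⁻¹⁹ C)·(-1710, 4000, -2020) = (-5.49×10⁻¹⁶, 1.28×10⁻¹⁵, -6.48×10⁻¹⁶) N.
|F| = 1.54×10⁻¹⁵ N.

|F| ≈ 1.54×10⁻¹⁵ N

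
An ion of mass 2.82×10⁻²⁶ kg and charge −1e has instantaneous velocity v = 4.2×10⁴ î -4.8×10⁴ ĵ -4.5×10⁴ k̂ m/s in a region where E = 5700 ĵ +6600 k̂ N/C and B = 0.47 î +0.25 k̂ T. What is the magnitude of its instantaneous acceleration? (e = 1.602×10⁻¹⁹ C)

|a| ≈ 2.32×10¹¹ m/s²

v×B = (-1.20×10⁴, -3.16×10⁴, 2.26×10⁴) N/C.
E + v×B = (-1.20×10⁴, -2.60×10⁴, 2.92×10⁴) N/C.
F = q(E + v×B) = (−1.602×10⁻¹⁹ C)·(-1.20×10⁴, -2.60×10⁴, 2.92×10⁴) = (1.92×10⁻¹⁵, 4.16×10⁻¹⁵, -4.67×10⁻¹⁵) N.
|a| = |F|/m = 6.542×10⁻¹⁵/2.82×10⁻²⁶ ≈ 2.32×10¹¹ m/s².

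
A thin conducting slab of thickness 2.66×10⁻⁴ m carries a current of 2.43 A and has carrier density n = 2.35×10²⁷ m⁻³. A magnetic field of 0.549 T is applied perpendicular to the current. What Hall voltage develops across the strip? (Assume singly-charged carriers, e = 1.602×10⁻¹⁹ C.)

V_H ≈ 1.33×10⁻⁵ V

V_H = IB/(n e t).
V_H = (2.43)(0.549)/((2.35×10²⁷)(1.602×10⁻¹⁹)(2.66×10⁻⁴)) ≈ 1.33×10⁻⁵ V.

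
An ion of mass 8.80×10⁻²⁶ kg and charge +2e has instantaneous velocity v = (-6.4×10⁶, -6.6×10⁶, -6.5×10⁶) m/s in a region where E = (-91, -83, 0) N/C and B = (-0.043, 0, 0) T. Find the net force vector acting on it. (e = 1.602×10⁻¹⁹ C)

F ≈ (-2.92×10⁻¹⁷, 8.95×10⁻¹⁴, -9.09×10⁻¹⁴) N

v×B = (0, 2.80×10⁵, -2.84×10⁵) N/C.
E + v×B = (-91.0, 2.79×10⁵, -2.84×10⁵) N/C.
F = q(E + v×B) = (3.204×10⁻¹⁹ C)·(-91.0, 2.79×10⁵, -2.84×10⁵) = (-2.92×10⁻¹⁷, 8.95×10⁻¹⁴, -9.09×10⁻¹⁴) N.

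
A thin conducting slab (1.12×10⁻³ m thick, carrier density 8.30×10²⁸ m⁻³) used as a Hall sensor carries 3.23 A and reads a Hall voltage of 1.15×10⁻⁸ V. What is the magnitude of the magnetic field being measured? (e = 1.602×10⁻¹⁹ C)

From V_H = IB/(n e t), B = V_H n e t / I.
B = (1.15×10⁻⁸)(8.30×10²⁸)(1.602×10⁻¹⁹)(1.12×10⁻³)/3.23 ≈ 0.0530 T.

B ≈ 0.0530 T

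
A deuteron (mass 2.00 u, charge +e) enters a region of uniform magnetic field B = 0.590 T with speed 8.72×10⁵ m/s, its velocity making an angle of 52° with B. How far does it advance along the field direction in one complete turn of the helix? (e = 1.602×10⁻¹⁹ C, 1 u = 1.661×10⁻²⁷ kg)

p ≈ 0.119 m

v∥ = v cosθ = 8.72×10⁵·cos52° ≈ 5.369×10⁵ m/s.
T = 2πm/(|q|B) = 2π(3.322×10⁻²⁷)/((1.602×10⁻¹⁹)(0.590)) ≈ 2.208×10⁻⁷ s.
pitch = v∥ T = (5.369×10⁵)(2.208×10⁻⁷) ≈ 0.119 m.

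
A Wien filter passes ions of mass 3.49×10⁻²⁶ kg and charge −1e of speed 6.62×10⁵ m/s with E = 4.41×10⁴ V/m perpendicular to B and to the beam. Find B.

Balance of forces in the selector: qE = qvB ⇒ B = E/v.
B = 4.41×10⁴/6.62×10⁵ = 0.0666 T.

B = 0.0666 T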